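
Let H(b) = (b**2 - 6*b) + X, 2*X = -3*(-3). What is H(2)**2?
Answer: 49/4 ≈ 12.250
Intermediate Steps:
X = 9/2 (X = (-3*(-3))/2 = (1/2)*9 = 9/2 ≈ 4.5000)
H(b) = 9/2 + b**2 - 6*b (H(b) = (b**2 - 6*b) + 9/2 = 9/2 + b**2 - 6*b)
H(2)**2 = (9/2 + 2**2 - 6*2)**2 = (9/2 + 4 - 12)**2 = (-7/2)**2 = 49/4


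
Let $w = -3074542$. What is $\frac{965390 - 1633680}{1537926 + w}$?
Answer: $\frac{334145}{768308} \approx 0.43491$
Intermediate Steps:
$\frac{965390 - 1633680}{1537926 + w} = \frac{965390 - 1633680}{1537926 - 3074542} = - \frac{668290}{-1536616} = \left(-668290\right) \left(- \frac{1}{1536616}\right) = \frac{334145}{768308}$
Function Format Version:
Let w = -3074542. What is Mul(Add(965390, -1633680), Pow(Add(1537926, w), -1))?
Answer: Rational(334145, 768308) ≈ 0.43491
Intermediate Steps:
Mul(Add(965390, -1633680), Pow(Add(1537926, w), -1)) = Mul(Add(965390, -1633680), Pow(Add(1537926, -3074542), -1)) = Mul(-668290, Pow(-1536616, -1)) = Mul(-668290, Rational(-1, 1536616)) = Rational(334145, 768308)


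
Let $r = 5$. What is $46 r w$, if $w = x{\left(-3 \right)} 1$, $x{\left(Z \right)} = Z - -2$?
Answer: $-230$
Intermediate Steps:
$x{\left(Z \right)} = 2 + Z$ ($x{\left(Z \right)} = Z + 2 = 2 + Z$)
$w = -1$ ($w = \left(2 - 3\right) 1 = \left(-1\right) 1 = -1$)
$46 r w = 46 \cdot 5 \left(-1\right) = 46 \left(-5\right) = -230$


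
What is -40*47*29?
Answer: -54520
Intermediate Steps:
-40*47*29 = -1880*29 = -54520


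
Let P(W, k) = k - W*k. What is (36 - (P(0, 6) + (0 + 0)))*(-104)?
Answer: -3120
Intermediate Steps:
P(W, k) = k - W*k
(36 - (P(0, 6) + (0 + 0)))*(-104) = (36 - (6*(1 - 1*0) + (0 + 0)))*(-104) = (36 - (6*(1 + 0) + 0))*(-104) = (36 - (6*1 + 0))*(-104) = (36 - (6 + 0))*(-104) = (36 - 1*6)*(-104) = (36 - 6)*(-104) = 30*(-104) = -3120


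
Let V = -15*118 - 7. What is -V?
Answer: 1777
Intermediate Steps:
V = -1777 (V = -1770 - 7 = -1777)
-V = -1*(-1777) = 1777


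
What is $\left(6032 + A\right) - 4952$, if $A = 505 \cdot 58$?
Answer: $30370$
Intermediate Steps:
$A = 29290$
$\left(6032 + A\right) - 4952 = \left(6032 + 29290\right) - 4952 = 35322 - 4952 = 30370$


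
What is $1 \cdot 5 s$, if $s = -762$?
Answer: $-3810$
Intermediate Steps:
$1 \cdot 5 s = 1 \cdot 5 \left(-762\right) = 5 \left(-762\right) = -3810$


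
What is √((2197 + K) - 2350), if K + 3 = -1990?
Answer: I*√2146 ≈ 46.325*I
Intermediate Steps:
K = -1993 (K = -3 - 1990 = -1993)
√((2197 + K) - 2350) = √((2197 - 1993) - 2350) = √(204 - 2350) = √(-2146) = I*√2146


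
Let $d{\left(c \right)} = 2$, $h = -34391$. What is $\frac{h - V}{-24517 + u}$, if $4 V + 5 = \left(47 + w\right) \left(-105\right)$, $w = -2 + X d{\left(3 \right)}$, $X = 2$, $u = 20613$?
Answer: $\frac{66207}{7808} \approx 8.4794$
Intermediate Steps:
$w = 2$ ($w = -2 + 2 \cdot 2 = -2 + 4 = 2$)
$V = - \frac{2575}{2}$ ($V = - \frac{5}{4} + \frac{\left(47 + 2\right) \left(-105\right)}{4} = - \frac{5}{4} + \frac{49 \left(-105\right)}{4} = - \frac{5}{4} + \frac{1}{4} \left(-5145\right) = - \frac{5}{4} - \frac{5145}{4} = - \frac{2575}{2} \approx -1287.5$)
$\frac{h - V}{-24517 + u} = \frac{-34391 - - \frac{2575}{2}}{-24517 + 20613} = \frac{-34391 + \frac{2575}{2}}{-3904} = \left(- \frac{66207}{2}\right) \left(- \frac{1}{3904}\right) = \frac{66207}{7808}$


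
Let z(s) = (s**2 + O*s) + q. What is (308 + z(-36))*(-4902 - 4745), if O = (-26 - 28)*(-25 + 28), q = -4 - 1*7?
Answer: -71628975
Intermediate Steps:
q = -11 (q = -4 - 7 = -11)
O = -162 (O = -54*3 = -162)
z(s) = -11 + s**2 - 162*s (z(s) = (s**2 - 162*s) - 11 = -11 + s**2 - 162*s)
(308 + z(-36))*(-4902 - 4745) = (308 + (-11 + (-36)**2 - 162*(-36)))*(-4902 - 4745) = (308 + (-11 + 1296 + 5832))*(-9647) = (308 + 7117)*(-9647) = 7425*(-9647) = -71628975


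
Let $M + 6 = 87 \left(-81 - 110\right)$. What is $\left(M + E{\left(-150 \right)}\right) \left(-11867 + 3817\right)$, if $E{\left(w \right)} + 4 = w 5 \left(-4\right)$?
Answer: $109697350$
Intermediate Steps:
$E{\left(w \right)} = -4 - 20 w$ ($E{\left(w \right)} = -4 + w 5 \left(-4\right) = -4 + 5 w \left(-4\right) = -4 - 20 w$)
$M = -16623$ ($M = -6 + 87 \left(-81 - 110\right) = -6 + 87 \left(-191\right) = -6 - 16617 = -16623$)
$\left(M + E{\left(-150 \right)}\right) \left(-11867 + 3817\right) = \left(-16623 - -2996\right) \left(-11867 + 3817\right) = \left(-16623 + \left(-4 + 3000\right)\right) \left(-8050\right) = \left(-16623 + 2996\right) \left(-8050\right) = \left(-13627\right) \left(-8050\right) = 109697350$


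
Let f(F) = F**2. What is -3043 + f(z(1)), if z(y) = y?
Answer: -3042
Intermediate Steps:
-3043 + f(z(1)) = -3043 + 1**2 = -3043 + 1 = -3042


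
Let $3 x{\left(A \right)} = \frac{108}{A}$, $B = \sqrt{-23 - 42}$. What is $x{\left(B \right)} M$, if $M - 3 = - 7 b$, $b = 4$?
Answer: $\frac{180 i \sqrt{65}}{13} \approx 111.63 i$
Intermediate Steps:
$B = i \sqrt{65}$ ($B = \sqrt{-65} = i \sqrt{65} \approx 8.0623 i$)
$M = -25$ ($M = 3 - 28 = -25$)
$x{\left(A \right)} = \frac{36}{A}$ ($x{\left(A \right)} = \frac{108 \frac{1}{A}}{3} = \frac{36}{A}$)
$x{\left(B \right)} M = \frac{36}{i \sqrt{65}} \left(-25\right) = 36 \left(- \frac{i \sqrt{65}}{65}\right) \left(-25\right) = - \frac{36 i \sqrt{65}}{65} \left(-25\right) = \frac{180 i \sqrt{65}}{13}$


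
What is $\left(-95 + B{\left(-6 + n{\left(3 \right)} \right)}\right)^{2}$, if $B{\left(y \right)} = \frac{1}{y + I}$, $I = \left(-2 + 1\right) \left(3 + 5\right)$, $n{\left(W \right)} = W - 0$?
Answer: $\frac{1094116}{121} \approx 9042.3$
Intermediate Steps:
$n{\left(W \right)} = W$ ($n{\left(W \right)} = W + 0 = W$)
$I = -8$ ($I = \left(-1\right) 8 = -8$)
$B{\left(y \right)} = \frac{1}{-8 + y}$ ($B{\left(y \right)} = \frac{1}{y - 8} = \frac{1}{-8 + y}$)
$\left(-95 + B{\left(-6 + n{\left(3 \right)} \right)}\right)^{2} = \left(-95 + \frac{1}{-8 + \left(-6 + 3\right)}\right)^{2} = \left(-95 + \frac{1}{-8 - 3}\right)^{2} = \left(-95 + \frac{1}{-11}\right)^{2} = \left(-95 - \frac{1}{11}\right)^{2} = \left(- \frac{1046}{11}\right)^{2} = \frac{1094116}{121}$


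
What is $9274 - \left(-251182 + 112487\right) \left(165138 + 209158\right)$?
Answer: $51912992994$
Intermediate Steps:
$9274 - \left(-251182 + 112487\right) \left(165138 + 209158\right) = 9274 - \left(-138695\right) 374296 = 9274 - -51912983720 = 9274 + 51912983720 = 51912992994$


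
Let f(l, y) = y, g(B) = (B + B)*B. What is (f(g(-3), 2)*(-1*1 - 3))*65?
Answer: -520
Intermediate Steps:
g(B) = 2*B² (g(B) = (2*B)*B = 2*B²)
(f(g(-3), 2)*(-1*1 - 3))*65 = (2*(-1*1 - 3))*65 = (2*(-1 - 3))*65 = (2*(-4))*65 = -8*65 = -520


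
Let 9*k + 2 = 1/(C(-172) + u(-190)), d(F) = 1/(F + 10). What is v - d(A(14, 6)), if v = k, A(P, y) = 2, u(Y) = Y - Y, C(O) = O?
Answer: -79/258 ≈ -0.30620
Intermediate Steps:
u(Y) = 0
d(F) = 1/(10 + F)
k = -115/516 (k = -2/9 + 1/(9*(-172 + 0)) = -2/9 + (⅑)/(-172) = -2/9 + (⅑)*(-1/172) = -2/9 - 1/1548 = -115/516 ≈ -0.22287)
v = -115/516 ≈ -0.22287
v - d(A(14, 6)) = -115/516 - 1/(10 + 2) = -115/516 - 1/12 = -79/258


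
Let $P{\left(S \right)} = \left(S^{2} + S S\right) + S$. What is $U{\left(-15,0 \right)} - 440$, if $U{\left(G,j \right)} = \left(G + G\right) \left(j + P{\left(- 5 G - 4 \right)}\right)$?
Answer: $-305030$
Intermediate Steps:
$P{\left(S \right)} = S + 2 S^{2}$ ($P{\left(S \right)} = \left(S^{2} + S^{2}\right) + S = 2 S^{2} + S = S + 2 S^{2}$)
$U{\left(G,j \right)} = 2 G \left(j + \left(-7 - 10 G\right) \left(-4 - 5 G\right)\right)$ ($U{\left(G,j \right)} = \left(G + G\right) \left(j + \left(- 5 G - 4\right) \left(1 + 2 \left(- 5 G - 4\right)\right)\right) = 2 G \left(j + \left(-4 - 5 G\right) \left(1 + 2 \left(-4 - 5 G\right)\right)\right) = 2 G \left(j + \left(-4 - 5 G\right) \left(1 - \left(8 + 10 G\right)\right)\right) = 2 G \left(j + \left(-4 - 5 G\right) \left(-7 - 10 G\right)\right) = 2 G \left(j + \left(-7 - 10 G\right) \left(-4 - 5 G\right)\right)$)
$U{\left(-15,0 \right)} - 440 = 2 \left(-15\right) \left(0 + \left(4 + 5 \left(-15\right)\right) \left(7 + 10 \left(-15\right)\right)\right) - 440 = 2 \left(-15\right) \left(0 + \left(4 - 75\right) \left(7 - 150\right)\right) - 440 = 2 \left(-15\right) \left(0 - -10153\right) - 440 = 2 \left(-15\right) \left(0 + 10153\right) - 440 = 2 \left(-15\right) 10153 - 440 = -304590 - 440 = -305030$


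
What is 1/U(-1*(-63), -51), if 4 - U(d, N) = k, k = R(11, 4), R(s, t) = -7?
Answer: 1/11 ≈ 0.090909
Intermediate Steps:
k = -7
U(d, N) = 11 (U(d, N) = 4 - 1*(-7) = 4 + 7 = 11)
1/U(-1*(-63), -51) = 1/11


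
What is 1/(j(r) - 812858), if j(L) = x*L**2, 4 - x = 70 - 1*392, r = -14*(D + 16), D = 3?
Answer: 1/22253598 ≈ 4.4937e-8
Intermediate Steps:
r = -266 (r = -14*(3 + 16) = -14*19 = -266)
x = 326 (x = 4 - (70 - 1*392) = 4 - (70 - 392) = 4 - 1*(-322) = 4 + 322 = 326)
j(L) = 326*L**2
1/(j(r) - 812858) = 1/(326*(-266)**2 - 812858) = 1/(326*70756 - 812858) = 1/(23066456 - 812858) = 1/22253598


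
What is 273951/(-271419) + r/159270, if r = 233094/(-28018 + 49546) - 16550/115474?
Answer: -3012752108221099891/2985105056353556760 ≈ -1.0093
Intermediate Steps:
r = 2213334013/207160356 (r = 233094/21528 - 16550*1/115474 = 233094*(1/21528) - 8275/57737 = 38849/3588 - 8275/57737 = 2213334013/207160356 ≈ 10.684)
273951/(-271419) + r/159270 = 273951/(-271419) + (2213334013/207160356)/159270 = 273951*(-1/271419) + (2213334013/207160356)*(1/159270) = -91317/90473 + 2213334013/32994429900120 = -3012752108221099891/2985105056353556760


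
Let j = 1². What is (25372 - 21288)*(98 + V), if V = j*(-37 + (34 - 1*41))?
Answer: 220536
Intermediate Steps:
j = 1
V = -44 (V = 1*(-37 + (34 - 1*41)) = 1*(-37 + (34 - 41)) = 1*(-37 - 7) = 1*(-44) = -44)
(25372 - 21288)*(98 + V) = (25372 - 21288)*(98 - 44) = 4084*54 = 220536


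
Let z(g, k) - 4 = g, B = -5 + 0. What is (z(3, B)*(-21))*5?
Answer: -735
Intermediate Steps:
B = -5
z(g, k) = 4 + g
(z(3, B)*(-21))*5 = ((4 + 3)*(-21))*5 = (7*(-21))*5 = -147*5 = -735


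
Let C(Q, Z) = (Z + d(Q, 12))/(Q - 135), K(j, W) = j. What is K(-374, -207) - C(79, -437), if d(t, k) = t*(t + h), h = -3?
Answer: -15377/56 ≈ -274.59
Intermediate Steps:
d(t, k) = t*(-3 + t) (d(t, k) = t*(t - 3) = t*(-3 + t))
C(Q, Z) = (Z + Q*(-3 + Q))/(-135 + Q) (C(Q, Z) = (Z + Q*(-3 + Q))/(Q - 135) = (Z + Q*(-3 + Q))/(-135 + Q))
K(-374, -207) - C(79, -437) = -374 - (-437 + 79*(-3 + 79))/(-135 + 79) = -374 - (-437 + 79*76)/(-56) = -374 - (-1)*(-437 + 6004)/56 = -374 - (-1)*5567/56 = -374 - 1*(-5567/56) = -374 + 5567/56 = -15377/56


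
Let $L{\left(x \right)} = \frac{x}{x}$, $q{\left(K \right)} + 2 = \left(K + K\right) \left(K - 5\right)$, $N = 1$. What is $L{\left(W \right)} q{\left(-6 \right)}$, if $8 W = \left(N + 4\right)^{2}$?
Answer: $130$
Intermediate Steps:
$q{\left(K \right)} = -2 + 2 K \left(-5 + K\right)$ ($q{\left(K \right)} = -2 + \left(K + K\right) \left(K - 5\right) = -2 + 2 K \left(-5 + K\right)$)
$W = \frac{25}{8}$ ($W = \frac{\left(1 + 4\right)^{2}}{8} = \frac{5^{2}}{8} = \frac{1}{8} \cdot 25 = \frac{25}{8} \approx 3.125$)
$L{\left(x \right)} = 1$
$L{\left(W \right)} q{\left(-6 \right)} = 1 \left(-2 - -60 + 2 \left(-6\right)^{2}\right) = 1 \left(-2 + 60 + 2 \cdot 36\right) = 1 \left(-2 + 60 + 72\right) = 1 \cdot 130 = 130$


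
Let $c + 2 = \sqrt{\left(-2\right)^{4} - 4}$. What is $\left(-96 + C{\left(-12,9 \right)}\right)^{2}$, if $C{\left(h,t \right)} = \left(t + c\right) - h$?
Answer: $5941 - 308 \sqrt{3} \approx 5407.5$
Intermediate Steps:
$c = -2 + 2 \sqrt{3}$ ($c = -2 + \sqrt{\left(-2\right)^{4} - 4} = -2 + \sqrt{16 - 4} = -2 + \sqrt{12} = -2 + 2 \sqrt{3} \approx 1.4641$)
$C{\left(h,t \right)} = -2 + t - h + 2 \sqrt{3}$ ($C{\left(h,t \right)} = \left(t - \left(2 - 2 \sqrt{3}\right)\right) - h = \left(-2 + t + 2 \sqrt{3}\right) - h = -2 + t - h + 2 \sqrt{3}$)
$\left(-96 + C{\left(-12,9 \right)}\right)^{2} = \left(-96 + \left(-2 + 9 - -12 + 2 \sqrt{3}\right)\right)^{2} = \left(-96 + \left(-2 + 9 + 12 + 2 \sqrt{3}\right)\right)^{2} = \left(-96 + \left(19 + 2 \sqrt{3}\right)\right)^{2} = \left(-77 + 2 \sqrt{3}\right)^{2}$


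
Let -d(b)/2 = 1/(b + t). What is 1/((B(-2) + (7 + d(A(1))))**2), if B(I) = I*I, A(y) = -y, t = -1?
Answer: 1/144 ≈ 0.0069444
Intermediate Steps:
B(I) = I**2
d(b) = -2/(-1 + b) (d(b) = -2/(b - 1) = -2/(-1 + b))
1/((B(-2) + (7 + d(A(1))))**2) = 1/(((-2)**2 + (7 - 2/(-1 - 1*1)))**2) = 1/((4 + (7 - 2/(-1 - 1)))**2) = 1/((4 + (7 - 2/(-2)))**2) = 1/((4 + (7 - 2*(-1/2)))**2) = 1/((4 + (7 + 1))**2) = 1/((4 + 8)**2) = 1/(12**2) = 1/144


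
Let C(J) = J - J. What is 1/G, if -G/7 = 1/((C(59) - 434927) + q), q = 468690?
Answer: -33763/7 ≈ -4823.3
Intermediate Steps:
C(J) = 0
G = -7/33763 (G = -7/((0 - 434927) + 468690) = -7/(-434927 + 468690) = -7/33763 ≈ -0.00020733)
1/G = 1/(-7/33763) = -33763/7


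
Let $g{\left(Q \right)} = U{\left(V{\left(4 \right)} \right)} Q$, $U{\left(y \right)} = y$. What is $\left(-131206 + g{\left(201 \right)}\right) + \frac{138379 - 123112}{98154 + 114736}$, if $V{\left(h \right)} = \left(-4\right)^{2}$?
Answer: $- \frac{27247775833}{212890} \approx -1.2799 \cdot 10^{5}$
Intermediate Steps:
$V{\left(h \right)} = 16$
$g{\left(Q \right)} = 16 Q$
$\left(-131206 + g{\left(201 \right)}\right) + \frac{138379 - 123112}{98154 + 114736} = \left(-131206 + 16 \cdot 201\right) + \frac{138379 - 123112}{98154 + 114736} = \left(-131206 + 3216\right) + \frac{15267}{212890} = -127990 + 15267 \cdot \frac{1}{212890} = -127990 + \frac{15267}{212890} = - \frac{27247775833}{212890}$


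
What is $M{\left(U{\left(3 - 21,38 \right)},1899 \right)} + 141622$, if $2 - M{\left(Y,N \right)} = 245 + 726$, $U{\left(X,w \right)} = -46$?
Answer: $140653$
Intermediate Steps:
$M{\left(Y,N \right)} = -969$ ($M{\left(Y,N \right)} = 2 - \left(245 + 726\right) = 2 - 971 = -969$)
$M{\left(U{\left(3 - 21,38 \right)},1899 \right)} + 141622 = -969 + 141622 = 140653$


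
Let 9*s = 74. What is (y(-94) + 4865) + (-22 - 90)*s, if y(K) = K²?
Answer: 115021/9 ≈ 12780.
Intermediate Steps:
s = 74/9 (s = (⅑)*74 = 74/9 ≈ 8.2222)
(y(-94) + 4865) + (-22 - 90)*s = ((-94)² + 4865) + (-22 - 90)*(74/9) = (8836 + 4865) - 112*74/9 = 13701 - 8288/9 = 115021/9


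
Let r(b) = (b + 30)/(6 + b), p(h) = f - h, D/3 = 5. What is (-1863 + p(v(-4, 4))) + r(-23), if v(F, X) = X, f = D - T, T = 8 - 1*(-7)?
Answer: -31746/17 ≈ -1867.4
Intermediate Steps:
D = 15 (D = 3*5 = 15)
T = 15 (T = 8 + 7 = 15)
f = 0 (f = 15 - 1*15 = 15 - 15 = 0)
p(h) = -h (p(h) = 0 - h = -h)
r(b) = (30 + b)/(6 + b)
(-1863 + p(v(-4, 4))) + r(-23) = (-1863 - 1*4) + (30 - 23)/(6 - 23) = (-1863 - 4) + 7/(-17) = -1867 - 1/17*7 = -1867 - 7/17 = -31746/17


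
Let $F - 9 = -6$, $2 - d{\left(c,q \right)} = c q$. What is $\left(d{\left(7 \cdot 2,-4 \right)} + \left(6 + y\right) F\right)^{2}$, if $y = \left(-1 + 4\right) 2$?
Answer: $8836$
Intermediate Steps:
$d{\left(c,q \right)} = 2 - c q$
$y = 6$ ($y = 3 \cdot 2 = 6$)
$F = 3$ ($F = 9 - 6 = 3$)
$\left(d{\left(7 \cdot 2,-4 \right)} + \left(6 + y\right) F\right)^{2} = \left(\left(2 - 7 \cdot 2 \left(-4\right)\right) + \left(6 + 6\right) 3\right)^{2} = \left(\left(2 - 14 \left(-4\right)\right) + 12 \cdot 3\right)^{2} = \left(\left(2 + 56\right) + 36\right)^{2} = \left(58 + 36\right)^{2} = 94^{2} = 8836$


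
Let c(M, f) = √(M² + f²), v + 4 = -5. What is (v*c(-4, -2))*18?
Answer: -324*√5 ≈ -724.49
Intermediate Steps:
v = -9 (v = -4 - 5 = -9)
(v*c(-4, -2))*18 = -9*√((-4)² + (-2)²)*18 = -9*√(16 + 4)*18 = -18*√5*18 = -324*√5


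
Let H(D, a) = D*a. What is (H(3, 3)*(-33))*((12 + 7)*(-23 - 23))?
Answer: 259578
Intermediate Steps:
(H(3, 3)*(-33))*((12 + 7)*(-23 - 23)) = ((3*3)*(-33))*((12 + 7)*(-23 - 23)) = (9*(-33))*(19*(-46)) = -297*(-874) = 259578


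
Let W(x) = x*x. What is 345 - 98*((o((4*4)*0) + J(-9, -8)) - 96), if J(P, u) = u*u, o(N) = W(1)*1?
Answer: 3383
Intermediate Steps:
W(x) = x**2
o(N) = 1 (o(N) = 1**2*1 = 1*1 = 1)
J(P, u) = u**2
345 - 98*((o((4*4)*0) + J(-9, -8)) - 96) = 345 - 98*((1 + (-8)**2) - 96) = 345 - 98*((1 + 64) - 96) = 345 - 98*(65 - 96) = 345 - 98*(-31) = 345 + 3038 = 3383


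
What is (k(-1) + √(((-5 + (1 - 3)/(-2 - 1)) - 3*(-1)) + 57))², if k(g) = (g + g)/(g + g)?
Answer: (3 + √501)²/9 ≈ 71.589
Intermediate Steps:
k(g) = 1 (k(g) = (2*g)/((2*g)) = (2*g)*(1/(2*g)) = 1)
(k(-1) + √(((-5 + (1 - 3)/(-2 - 1)) - 3*(-1)) + 57))² = (1 + √(((-5 + (1 - 3)/(-2 - 1)) - 3*(-1)) + 57))² = (1 + √(((-5 - 2/(-3)) + 3) + 57))² = (1 + √(((-5 - 2*(-⅓)) + 3) + 57))² = (1 + √(((-5 + ⅔) + 3) + 57))² = (1 + √((-13/3 + 3) + 57))² = (1 + √(-4/3 + 57))² = (1 + √(167/3))² = (1 + √501/3)²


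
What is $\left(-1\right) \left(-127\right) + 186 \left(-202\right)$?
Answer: $-37445$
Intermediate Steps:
$\left(-1\right) \left(-127\right) + 186 \left(-202\right) = 127 - 37572 = -37445$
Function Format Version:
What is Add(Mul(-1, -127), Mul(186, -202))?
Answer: -37445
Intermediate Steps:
Add(Mul(-1, -127), Mul(186, -202)) = Add(127, -37572) = -37445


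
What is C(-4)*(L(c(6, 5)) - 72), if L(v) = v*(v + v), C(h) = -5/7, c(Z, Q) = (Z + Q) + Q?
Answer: -2200/7 ≈ -314.29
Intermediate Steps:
c(Z, Q) = Z + 2*Q (c(Z, Q) = (Q + Z) + Q = Z + 2*Q)
C(h) = -5/7 (C(h) = -5*⅐ = -5/7)
L(v) = 2*v² (L(v) = v*(2*v) = 2*v²)
C(-4)*(L(c(6, 5)) - 72) = -5*(2*(6 + 2*5)² - 72)/7 = -5*(2*(6 + 10)² - 72)/7 = -5*(2*16² - 72)/7 = -5*(2*256 - 72)/7 = -5*(512 - 72)/7 = -5/7*440 = -2200/7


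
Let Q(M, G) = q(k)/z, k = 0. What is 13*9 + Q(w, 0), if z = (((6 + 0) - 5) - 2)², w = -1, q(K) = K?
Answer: 117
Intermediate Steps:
z = 1 (z = ((6 - 5) - 2)² = (1 - 2)² = (-1)² = 1)
Q(M, G) = 0 (Q(M, G) = 0/1 = 0*1 = 0)
13*9 + Q(w, 0) = 13*9 + 0 = 117 + 0 = 117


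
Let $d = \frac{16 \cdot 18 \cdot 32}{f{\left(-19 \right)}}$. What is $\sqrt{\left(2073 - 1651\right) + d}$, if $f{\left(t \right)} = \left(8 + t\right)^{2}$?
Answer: $\frac{\sqrt{60278}}{11} \approx 22.32$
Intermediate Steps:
$d = \frac{9216}{121}$ ($d = \frac{16 \cdot 18 \cdot 32}{\left(8 - 19\right)^{2}} = \frac{288 \cdot 32}{\left(-11\right)^{2}} = \frac{9216}{121} \approx 76.165$)
$\sqrt{\left(2073 - 1651\right) + d} = \sqrt{\left(2073 - 1651\right) + \frac{9216}{121}} = \sqrt{422 + \frac{9216}{121}} = \sqrt{\frac{60278}{121}} = \frac{\sqrt{60278}}{11}$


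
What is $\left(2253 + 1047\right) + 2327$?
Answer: $5627$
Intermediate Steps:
$\left(2253 + 1047\right) + 2327 = 3300 + 2327 = 5627$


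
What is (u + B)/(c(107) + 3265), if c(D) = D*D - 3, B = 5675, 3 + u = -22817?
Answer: -17145/14711 ≈ -1.1655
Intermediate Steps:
u = -22820 (u = -3 - 22817 = -22820)
c(D) = -3 + D**2 (c(D) = D**2 - 3 = -3 + D**2)
(u + B)/(c(107) + 3265) = (-22820 + 5675)/((-3 + 107**2) + 3265) = -17145/((-3 + 11449) + 3265) = -17145/(11446 + 3265) = -17145/14711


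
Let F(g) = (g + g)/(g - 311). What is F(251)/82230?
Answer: -251/2466900 ≈ -0.00010175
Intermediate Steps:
F(g) = 2*g/(-311 + g) (F(g) = (2*g)/(-311 + g) = 2*g/(-311 + g))
F(251)/82230 = (2*251/(-311 + 251))/82230 = (2*251/(-60))*(1/82230) = (2*251*(-1/60))*(1/82230) = -251/30*1/82230 = -251/2466900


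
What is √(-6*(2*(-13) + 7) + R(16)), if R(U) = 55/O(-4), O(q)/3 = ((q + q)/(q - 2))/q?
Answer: √59 ≈ 7.6811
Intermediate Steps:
O(q) = 6/(-2 + q) (O(q) = 3*(((q + q)/(q - 2))/q) = 3*(((2*q)/(-2 + q))/q) = 3*((2*q/(-2 + q))/q) = 3*(2/(-2 + q)) = 6/(-2 + q))
R(U) = -55 (R(U) = 55/((6/(-2 - 4))) = 55/((6/(-6))) = 55/((6*(-⅙))) = 55/(-1) = 55*(-1) = -55)
√(-6*(2*(-13) + 7) + R(16)) = √(-6*(2*(-13) + 7) - 55) = √(-6*(-26 + 7) - 55) = √(-6*(-19) - 55) = √(114 - 55) = √59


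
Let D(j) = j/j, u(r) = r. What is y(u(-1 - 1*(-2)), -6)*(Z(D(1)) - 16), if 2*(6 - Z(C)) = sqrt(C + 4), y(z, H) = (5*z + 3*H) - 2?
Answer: 150 + 15*sqrt(5)/2 ≈ 166.77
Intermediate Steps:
D(j) = 1
y(z, H) = -2 + 3*H + 5*z (y(z, H) = (3*H + 5*z) - 2 = -2 + 3*H + 5*z)
Z(C) = 6 - sqrt(4 + C)/2 (Z(C) = 6 - sqrt(C + 4)/2 = 6 - sqrt(4 + C)/2)
y(u(-1 - 1*(-2)), -6)*(Z(D(1)) - 16) = (-2 + 3*(-6) + 5*(-1 - 1*(-2)))*((6 - sqrt(4 + 1)/2) - 16) = (-2 - 18 + 5*(-1 + 2))*((6 - sqrt(5)/2) - 16) = (-2 - 18 + 5*1)*(-10 - sqrt(5)/2) = (-2 - 18 + 5)*(-10 - sqrt(5)/2) = -15*(-10 - sqrt(5)/2) = 150 + 15*sqrt(5)/2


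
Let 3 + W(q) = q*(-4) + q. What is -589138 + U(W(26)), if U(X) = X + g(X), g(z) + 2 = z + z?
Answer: -589383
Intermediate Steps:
g(z) = -2 + 2*z (g(z) = -2 + (z + z) = -2 + 2*z)
W(q) = -3 - 3*q (W(q) = -3 + (q*(-4) + q) = -3 + (-4*q + q) = -3 - 3*q)
U(X) = -2 + 3*X (U(X) = X + (-2 + 2*X) = -2 + 3*X)
-589138 + U(W(26)) = -589138 + (-2 + 3*(-3 - 3*26)) = -589138 + (-2 + 3*(-3 - 78)) = -589138 + (-2 + 3*(-81)) = -589138 + (-2 - 243) = -589138 - 245 = -589383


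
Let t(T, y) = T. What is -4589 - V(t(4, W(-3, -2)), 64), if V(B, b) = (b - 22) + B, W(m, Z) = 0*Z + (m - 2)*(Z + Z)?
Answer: -4635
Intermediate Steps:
W(m, Z) = 2*Z*(-2 + m) (W(m, Z) = 0 + (-2 + m)*(2*Z) = 0 + 2*Z*(-2 + m) = 2*Z*(-2 + m))
V(B, b) = -22 + B + b (V(B, b) = (-22 + b) + B = -22 + B + b)
-4589 - V(t(4, W(-3, -2)), 64) = -4589 - (-22 + 4 + 64) = -4589 - 1*46 = -4589 - 46 = -4635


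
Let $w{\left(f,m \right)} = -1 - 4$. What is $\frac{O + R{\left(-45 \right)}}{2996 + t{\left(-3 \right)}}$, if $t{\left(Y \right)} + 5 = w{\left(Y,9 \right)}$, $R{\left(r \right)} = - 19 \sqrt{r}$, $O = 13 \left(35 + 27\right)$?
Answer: $\frac{403}{1493} - \frac{57 i \sqrt{5}}{2986} \approx 0.26993 - 0.042684 i$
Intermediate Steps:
$O = 806$ ($O = 13 \cdot 62 = 806$)
$w{\left(f,m \right)} = -5$ ($w{\left(f,m \right)} = -1 - 4 = -5$)
$t{\left(Y \right)} = -10$ ($t{\left(Y \right)} = -5 - 5 = -10$)
$\frac{O + R{\left(-45 \right)}}{2996 + t{\left(-3 \right)}} = \frac{806 - 19 \sqrt{-45}}{2996 - 10} = \frac{806 - 19 \cdot 3 i \sqrt{5}}{2986} = \left(806 - 57 i \sqrt{5}\right) \frac{1}{2986} = \frac{403}{1493} - \frac{57 i \sqrt{5}}{2986}$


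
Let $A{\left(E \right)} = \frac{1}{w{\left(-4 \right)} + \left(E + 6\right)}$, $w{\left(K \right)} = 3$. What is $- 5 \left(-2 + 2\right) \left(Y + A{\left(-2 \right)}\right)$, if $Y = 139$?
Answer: $0$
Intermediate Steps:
$A{\left(E \right)} = \frac{1}{9 + E}$ ($A{\left(E \right)} = \frac{1}{3 + \left(E + 6\right)} = \frac{1}{3 + \left(6 + E\right)} = \frac{1}{9 + E}$)
$- 5 \left(-2 + 2\right) \left(Y + A{\left(-2 \right)}\right) = - 5 \left(-2 + 2\right) \left(139 + \frac{1}{9 - 2}\right) = \left(-5\right) 0 \left(139 + \frac{1}{7}\right) = 0 \left(139 + \frac{1}{7}\right) = 0 \cdot \frac{974}{7} = 0$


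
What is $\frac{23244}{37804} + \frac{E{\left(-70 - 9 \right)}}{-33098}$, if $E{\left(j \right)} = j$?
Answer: $\frac{14852239}{24062246} \approx 0.61724$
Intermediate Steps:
$\frac{23244}{37804} + \frac{E{\left(-70 - 9 \right)}}{-33098} = \frac{23244}{37804} + \frac{-70 - 9}{-33098} = 23244 \cdot \frac{1}{37804} - - \frac{79}{33098} = \frac{447}{727} + \frac{79}{33098} = \frac{14852239}{24062246}$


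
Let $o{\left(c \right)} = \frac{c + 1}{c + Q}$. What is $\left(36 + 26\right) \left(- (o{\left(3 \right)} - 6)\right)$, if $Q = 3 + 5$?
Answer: $\frac{3844}{11} \approx 349.45$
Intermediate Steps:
$Q = 8$
$o{\left(c \right)} = \frac{1 + c}{8 + c}$ ($o{\left(c \right)} = \frac{c + 1}{c + 8} = \frac{1 + c}{8 + c}$)
$\left(36 + 26\right) \left(- (o{\left(3 \right)} - 6)\right) = \left(36 + 26\right) \left(- (\frac{1 + 3}{8 + 3} - 6)\right) = 62 \left(- (\frac{1}{11} \cdot 4 - 6)\right) = 62 \left(- (\frac{4}{11} - 6)\right) = 62 \left(\left(-1\right) \left(- \frac{62}{11}\right)\right) = 62 \cdot \frac{62}{11} = \frac{3844}{11}$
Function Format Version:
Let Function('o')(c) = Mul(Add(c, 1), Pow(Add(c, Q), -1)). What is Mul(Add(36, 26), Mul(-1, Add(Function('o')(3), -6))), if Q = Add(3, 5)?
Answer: Rational(3844, 11) ≈ 349.45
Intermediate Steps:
Q = 8
Function('o')(c) = Mul(Pow(Add(8, c), -1), Add(1, c)) (Function('o')(c) = Mul(Add(c, 1), Pow(Add(c, 8), -1)) = Mul(Add(1, c), Pow(Add(8, c), -1)) = Mul(Pow(Add(8, c), -1), Add(1, c)))
Mul(Add(36, 26), Mul(-1, Add(Function('o')(3), -6))) = Mul(Add(36, 26), Mul(-1, Add(Mul(Pow(Add(8, 3), -1), Add(1, 3)), -6))) = Mul(62, Mul(-1, Add(Mul(Pow(11, -1), 4), -6))) = Mul(62, Mul(-1, Add(Mul(Rational(1, 11), 4), -6))) = Mul(62, Mul(-1, Add(Rational(4, 11), -6))) = Mul(62, Mul(-1, Rational(-62, 11))) = Mul(62, Rational(62, 11)) = Rational(3844, 11)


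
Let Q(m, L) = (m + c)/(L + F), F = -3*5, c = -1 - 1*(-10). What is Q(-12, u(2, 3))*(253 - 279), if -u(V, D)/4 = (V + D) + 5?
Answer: -78/55 ≈ -1.4182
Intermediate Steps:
c = 9 (c = -1 + 10 = 9)
F = -15
u(V, D) = -20 - 4*D - 4*V (u(V, D) = -4*((V + D) + 5) = -4*((D + V) + 5) = -4*(5 + D + V) = -20 - 4*D - 4*V)
Q(m, L) = (9 + m)/(-15 + L) (Q(m, L) = (m + 9)/(L - 15) = (9 + m)/(-15 + L))
Q(-12, u(2, 3))*(253 - 279) = ((9 - 12)/(-15 + (-20 - 4*3 - 4*2)))*(253 - 279) = (-3/(-15 + (-20 - 12 - 8)))*(-26) = (-3/(-15 - 40))*(-26) = (-3/(-55))*(-26) = -1/55*(-3)*(-26) = (3/55)*(-26) = -78/55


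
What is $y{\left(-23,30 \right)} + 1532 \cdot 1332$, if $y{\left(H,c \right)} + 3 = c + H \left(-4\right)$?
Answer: $2040743$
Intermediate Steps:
$y{\left(H,c \right)} = -3 + c - 4 H$ ($y{\left(H,c \right)} = -3 + \left(c + H \left(-4\right)\right) = -3 - \left(- c + 4 H\right) = -3 + c - 4 H$)
$y{\left(-23,30 \right)} + 1532 \cdot 1332 = \left(-3 + 30 - -92\right) + 1532 \cdot 1332 = \left(-3 + 30 + 92\right) + 2040624 = 119 + 2040624 = 2040743$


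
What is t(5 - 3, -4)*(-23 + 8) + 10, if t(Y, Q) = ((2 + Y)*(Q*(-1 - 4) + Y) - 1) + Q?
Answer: -1235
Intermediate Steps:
t(Y, Q) = -1 + Q + (2 + Y)*(Y - 5*Q) (t(Y, Q) = ((2 + Y)*(Q*(-5) + Y) - 1) + Q = ((2 + Y)*(-5*Q + Y) - 1) + Q = ((2 + Y)*(Y - 5*Q) - 1) + Q = (-1 + (2 + Y)*(Y - 5*Q)) + Q = -1 + Q + (2 + Y)*(Y - 5*Q))
t(5 - 3, -4)*(-23 + 8) + 10 = (-1 + (5 - 3)**2 - 9*(-4) + 2*(5 - 3) - 5*(-4)*(5 - 3))*(-23 + 8) + 10 = (-1 + 2**2 + 36 + 2*2 - 5*(-4)*2)*(-15) + 10 = (-1 + 4 + 36 + 4 + 40)*(-15) + 10 = 83*(-15) + 10 = -1245 + 10 = -1235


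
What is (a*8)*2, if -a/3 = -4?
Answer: 192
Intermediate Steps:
a = 12 (a = -3*(-4) = 12)
(a*8)*2 = (12*8)*2 = 96*2 = 192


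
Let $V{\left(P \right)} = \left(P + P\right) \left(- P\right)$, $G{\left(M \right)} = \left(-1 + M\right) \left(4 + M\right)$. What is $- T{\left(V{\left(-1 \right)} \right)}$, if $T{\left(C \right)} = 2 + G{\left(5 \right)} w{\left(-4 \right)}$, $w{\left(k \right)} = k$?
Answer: $142$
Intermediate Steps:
$V{\left(P \right)} = - 2 P^{2}$ ($V{\left(P \right)} = 2 P \left(- P\right) = - 2 P^{2}$)
$T{\left(C \right)} = -142$ ($T{\left(C \right)} = 2 + \left(-4 + 5^{2} + 3 \cdot 5\right) \left(-4\right) = 2 + \left(-4 + 25 + 15\right) \left(-4\right) = 2 + 36 \left(-4\right) = 2 - 144 = -142$)
$- T{\left(V{\left(-1 \right)} \right)} = \left(-1\right) \left(-142\right) = 142$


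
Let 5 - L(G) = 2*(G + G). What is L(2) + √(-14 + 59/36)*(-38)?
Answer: -3 - 19*I*√445/3 ≈ -3.0 - 133.6*I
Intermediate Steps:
L(G) = 5 - 4*G (L(G) = 5 - 2*(G + G) = 5 - 2*2*G = 5 - 4*G)
L(2) + √(-14 + 59/36)*(-38) = (5 - 4*2) + √(-14 + 59/36)*(-38) = (5 - 8) + √(-14 + 59*(1/36))*(-38) = -3 + √(-14 + 59/36)*(-38) = -3 + √(-445/36)*(-38) = -3 + (I*√445/6)*(-38) = -3 - 19*I*√445/3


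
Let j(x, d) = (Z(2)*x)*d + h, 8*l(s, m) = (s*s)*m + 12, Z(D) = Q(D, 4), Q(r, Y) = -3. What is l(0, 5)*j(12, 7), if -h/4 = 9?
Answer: -432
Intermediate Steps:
h = -36 (h = -4*9 = -36)
Z(D) = -3
l(s, m) = 3/2 + m*s²/8 (l(s, m) = ((s*s)*m + 12)/8 = (s²*m + 12)/8 = (m*s² + 12)/8 = (12 + m*s²)/8 = 3/2 + m*s²/8)
j(x, d) = -36 - 3*d*x (j(x, d) = (-3*x)*d - 36 = -3*d*x - 36 = -36 - 3*d*x)
l(0, 5)*j(12, 7) = (3/2 + (⅛)*5*0²)*(-36 - 3*7*12) = (3/2 + (⅛)*5*0)*(-36 - 252) = (3/2 + 0)*(-288) = (3/2)*(-288) = -432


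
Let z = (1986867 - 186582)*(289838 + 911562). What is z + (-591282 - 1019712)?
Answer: 2162860788006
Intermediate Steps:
z = 2162862399000 (z = 1800285*1201400 = 2162862399000)
z + (-591282 - 1019712) = 2162862399000 + (-591282 - 1019712) = 2162862399000 - 1610994 = 2162860788006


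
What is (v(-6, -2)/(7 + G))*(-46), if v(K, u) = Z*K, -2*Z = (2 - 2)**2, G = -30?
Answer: 0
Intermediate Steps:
Z = 0 (Z = -(2 - 2)**2/2 = -1/2*0**2 = -1/2*0 = 0)
v(K, u) = 0 (v(K, u) = 0*K = 0)
(v(-6, -2)/(7 + G))*(-46) = (0/(7 - 30))*(-46) = (0/(-23))*(-46) = (0*(-1/23))*(-46) = 0*(-46) = 0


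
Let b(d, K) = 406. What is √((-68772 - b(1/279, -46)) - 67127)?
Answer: 3*I*√15145 ≈ 369.2*I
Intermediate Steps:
√((-68772 - b(1/279, -46)) - 67127) = √((-68772 - 1*406) - 67127) = √((-68772 - 406) - 67127) = √(-69178 - 67127) = √(-136305) = 3*I*√15145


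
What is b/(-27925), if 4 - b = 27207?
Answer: 27203/27925 ≈ 0.97414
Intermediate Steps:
b = -27203 (b = 4 - 1*27207 = 4 - 27207 = -27203)
b/(-27925) = -27203/(-27925) = -27203*(-1/27925) = 27203/27925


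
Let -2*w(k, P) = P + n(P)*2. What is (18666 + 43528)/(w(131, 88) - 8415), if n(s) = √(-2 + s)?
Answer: -526099046/71554595 + 62194*√86/71554595 ≈ -7.3444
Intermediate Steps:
w(k, P) = -√(-2 + P) - P/2 (w(k, P) = -(P + √(-2 + P)*2)/2 = -(P + 2*√(-2 + P))/2 = -√(-2 + P) - P/2)
(18666 + 43528)/(w(131, 88) - 8415) = (18666 + 43528)/((-√(-2 + 88) - ½*88) - 8415) = 62194/((-√86 - 44) - 8415) = 62194/((-44 - √86) - 8415) = 62194/(-8459 - √86)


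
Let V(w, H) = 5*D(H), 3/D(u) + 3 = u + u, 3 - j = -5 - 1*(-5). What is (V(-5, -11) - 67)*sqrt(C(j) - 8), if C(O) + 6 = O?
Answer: -338*I*sqrt(11)/5 ≈ -224.2*I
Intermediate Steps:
j = 3 (j = 3 - (-5 - 1*(-5)) = 3 - (-5 + 5) = 3 - 1*0 = 3 + 0 = 3)
C(O) = -6 + O
D(u) = 3/(-3 + 2*u) (D(u) = 3/(-3 + (u + u)) = 3/(-3 + 2*u))
V(w, H) = 15/(-3 + 2*H) (V(w, H) = 5*(3/(-3 + 2*H)) = 15/(-3 + 2*H))
(V(-5, -11) - 67)*sqrt(C(j) - 8) = (15/(-3 + 2*(-11)) - 67)*sqrt((-6 + 3) - 8) = (15/(-3 - 22) - 67)*sqrt(-3 - 8) = (15/(-25) - 67)*sqrt(-11) = (15*(-1/25) - 67)*(I*sqrt(11)) = (-3/5 - 67)*(I*sqrt(11)) = -338*I*sqrt(11)/5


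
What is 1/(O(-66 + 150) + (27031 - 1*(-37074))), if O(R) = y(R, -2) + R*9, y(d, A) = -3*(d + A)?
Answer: 1/64615 ≈ 1.5476e-5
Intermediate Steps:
y(d, A) = -3*A - 3*d (y(d, A) = -3*(A + d) = -3*A - 3*d)
O(R) = 6 + 6*R (O(R) = (-3*(-2) - 3*R) + R*9 = (6 - 3*R) + 9*R = 6 + 6*R)
1/(O(-66 + 150) + (27031 - 1*(-37074))) = 1/((6 + 6*(-66 + 150)) + (27031 - 1*(-37074))) = 1/((6 + 6*84) + (27031 + 37074)) = 1/((6 + 504) + 64105) = 1/(510 + 64105) = 1/64615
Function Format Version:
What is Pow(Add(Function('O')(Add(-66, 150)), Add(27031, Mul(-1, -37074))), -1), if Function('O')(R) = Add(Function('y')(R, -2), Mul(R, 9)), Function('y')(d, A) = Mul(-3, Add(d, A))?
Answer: Rational(1, 64615) ≈ 1.5476e-5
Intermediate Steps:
Function('y')(d, A) = Add(Mul(-3, A), Mul(-3, d)) (Function('y')(d, A) = Mul(-3, Add(A, d)) = Add(Mul(-3, A), Mul(-3, d)))
Function('O')(R) = Add(6, Mul(6, R)) (Function('O')(R) = Add(Add(Mul(-3, -2), Mul(-3, R)), Mul(R, 9)) = Add(Add(6, Mul(-3, R)), Mul(9, R)) = Add(6, Mul(6, R)))
Pow(Add(Function('O')(Add(-66, 150)), Add(27031, Mul(-1, -37074))), -1) = Pow(Add(Add(6, Mul(6, Add(-66, 150))), Add(27031, Mul(-1, -37074))), -1) = Pow(Add(Add(6, Mul(6, 84)), Add(27031, 37074)), -1) = Pow(Add(Add(6, 504), 64105), -1) = Pow(Add(510, 64105), -1) = Pow(64615, -1) = Rational(1, 64615)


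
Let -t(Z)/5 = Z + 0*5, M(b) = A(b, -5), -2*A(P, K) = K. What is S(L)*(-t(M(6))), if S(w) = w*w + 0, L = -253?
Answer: 1600225/2 ≈ 8.0011e+5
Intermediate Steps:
A(P, K) = -K/2
S(w) = w**2 (S(w) = w**2 + 0 = w**2)
M(b) = 5/2 (M(b) = -1/2*(-5) = 5/2)
t(Z) = -5*Z (t(Z) = -5*(Z + 0*5) = -5*(Z + 0) = -5*Z)
S(L)*(-t(M(6))) = (-253)**2*(-(-5)*5/2) = 64009*(-1*(-25/2)) = 64009*(25/2) = 1600225/2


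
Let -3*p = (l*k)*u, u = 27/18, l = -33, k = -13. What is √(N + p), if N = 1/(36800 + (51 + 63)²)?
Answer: I*√132970769209/24898 ≈ 14.646*I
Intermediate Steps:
u = 3/2 (u = 27*(1/18) = 3/2 ≈ 1.5000)
p = -429/2 (p = -(-33*(-13))*3/(3*2) = -143*3/2 = -⅓*1287/2 = -429/2 ≈ -214.50)
N = 1/49796 (N = 1/(36800 + 114²) = 1/(36800 + 12996) = 1/49796 ≈ 2.0082e-5)
√(N + p) = √(1/49796 - 429/2) = √(-10681241/49796) = I*√132970769209/24898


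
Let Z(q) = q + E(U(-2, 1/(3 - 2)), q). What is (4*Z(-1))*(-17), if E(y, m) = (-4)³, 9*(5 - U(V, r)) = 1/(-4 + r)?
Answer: 4420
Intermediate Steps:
U(V, r) = 5 - 1/(9*(-4 + r))
E(y, m) = -64
Z(q) = -64 + q (Z(q) = q - 64 = -64 + q)
(4*Z(-1))*(-17) = (4*(-64 - 1))*(-17) = (4*(-65))*(-17) = -260*(-17) = 4420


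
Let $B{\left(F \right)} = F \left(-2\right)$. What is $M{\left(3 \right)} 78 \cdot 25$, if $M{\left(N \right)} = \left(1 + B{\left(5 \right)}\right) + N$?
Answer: $-11700$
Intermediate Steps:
$B{\left(F \right)} = - 2 F$
$M{\left(N \right)} = -9 + N$ ($M{\left(N \right)} = \left(1 - 10\right) + N = -9 + N$)
$M{\left(3 \right)} 78 \cdot 25 = \left(-9 + 3\right) 78 \cdot 25 = \left(-6\right) 78 \cdot 25 = \left(-468\right) 25 = -11700$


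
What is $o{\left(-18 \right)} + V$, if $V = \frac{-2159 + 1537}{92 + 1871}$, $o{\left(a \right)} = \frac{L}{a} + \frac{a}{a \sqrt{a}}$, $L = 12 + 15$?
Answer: $- \frac{7133}{3926} - \frac{i \sqrt{2}}{6} \approx -1.8169 - 0.2357 i$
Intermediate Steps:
$L = 27$
$o{\left(a \right)} = \frac{1}{\sqrt{a}} + \frac{27}{a}$ ($o{\left(a \right)} = \frac{27}{a} + \frac{a}{a \sqrt{a}} = \frac{27}{a} + \frac{a}{a^{\frac{3}{2}}} = \frac{27}{a} + \frac{1}{\sqrt{a}} = \frac{1}{\sqrt{a}} + \frac{27}{a}$)
$V = - \frac{622}{1963} \approx -0.31686$
$o{\left(-18 \right)} + V = \left(\frac{1}{\sqrt{-18}} + \frac{27}{-18}\right) - \frac{622}{1963} = \left(- \frac{i \sqrt{2}}{6} + 27 \left(- \frac{1}{18}\right)\right) - \frac{622}{1963} = \left(- \frac{i \sqrt{2}}{6} - \frac{3}{2}\right) - \frac{622}{1963} = \left(- \frac{3}{2} - \frac{i \sqrt{2}}{6}\right) - \frac{622}{1963} = - \frac{7133}{3926} - \frac{i \sqrt{2}}{6}$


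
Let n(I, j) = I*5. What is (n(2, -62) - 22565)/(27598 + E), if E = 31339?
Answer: -22555/58937 ≈ -0.38270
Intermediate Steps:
n(I, j) = 5*I
(n(2, -62) - 22565)/(27598 + E) = (5*2 - 22565)/(27598 + 31339) = (10 - 22565)/58937 = -22555*1/58937 = -22555/58937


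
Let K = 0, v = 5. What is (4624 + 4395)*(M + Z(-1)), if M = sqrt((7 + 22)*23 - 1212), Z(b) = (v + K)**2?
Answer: 225475 + 9019*I*sqrt(545) ≈ 2.2548e+5 + 2.1055e+5*I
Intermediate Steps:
Z(b) = 25 (Z(b) = (5 + 0)**2 = 5**2 = 25)
M = I*sqrt(545) (M = sqrt(29*23 - 1212) = sqrt(667 - 1212) = sqrt(-545) = I*sqrt(545) ≈ 23.345*I)
(4624 + 4395)*(M + Z(-1)) = (4624 + 4395)*(I*sqrt(545) + 25) = 9019*(25 + I*sqrt(545)) = 225475 + 9019*I*sqrt(545)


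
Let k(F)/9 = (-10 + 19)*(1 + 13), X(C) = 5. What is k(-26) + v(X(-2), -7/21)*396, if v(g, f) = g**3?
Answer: 50634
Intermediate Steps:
k(F) = 1134 (k(F) = 9*((-10 + 19)*(1 + 13)) = 9*(9*14) = 9*126 = 1134)
k(-26) + v(X(-2), -7/21)*396 = 1134 + 5**3*396 = 1134 + 125*396 = 1134 + 49500 = 50634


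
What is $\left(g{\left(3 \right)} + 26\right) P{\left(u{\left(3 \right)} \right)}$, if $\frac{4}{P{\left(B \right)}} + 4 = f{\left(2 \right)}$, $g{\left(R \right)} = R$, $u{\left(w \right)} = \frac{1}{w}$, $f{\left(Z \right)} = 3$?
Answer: $-116$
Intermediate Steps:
$P{\left(B \right)} = -4$ ($P{\left(B \right)} = \frac{4}{-4 + 3} = \frac{4}{-1} = 4 \left(-1\right) = -4$)
$\left(g{\left(3 \right)} + 26\right) P{\left(u{\left(3 \right)} \right)} = \left(3 + 26\right) \left(-4\right) = 29 \left(-4\right) = -116$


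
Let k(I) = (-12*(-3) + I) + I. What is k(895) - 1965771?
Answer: -1963945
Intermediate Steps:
k(I) = 36 + 2*I (k(I) = (36 + I) + I = 36 + 2*I)
k(895) - 1965771 = (36 + 2*895) - 1965771 = (36 + 1790) - 1965771 = 1826 - 1965771 = -1963945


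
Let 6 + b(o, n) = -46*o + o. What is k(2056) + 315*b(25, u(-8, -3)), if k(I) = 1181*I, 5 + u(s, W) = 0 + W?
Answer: 2071871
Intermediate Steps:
u(s, W) = -5 + W (u(s, W) = -5 + (0 + W) = -5 + W)
b(o, n) = -6 - 45*o (b(o, n) = -6 + (-46*o + o) = -6 - 45*o)
k(2056) + 315*b(25, u(-8, -3)) = 1181*2056 + 315*(-6 - 45*25) = 2428136 + 315*(-6 - 1125) = 2428136 + 315*(-1131) = 2428136 - 356265 = 2071871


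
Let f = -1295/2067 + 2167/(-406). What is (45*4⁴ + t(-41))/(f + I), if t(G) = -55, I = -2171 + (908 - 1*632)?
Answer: -9621450930/1595292749 ≈ -6.0312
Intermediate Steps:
I = -1895 (I = -2171 + (908 - 632) = -2171 + 276 = -1895)
f = -5004959/839202 (f = -1295*1/2067 + 2167*(-1/406) = -1295/2067 - 2167/406 = -5004959/839202 ≈ -5.9640)
(45*4⁴ + t(-41))/(f + I) = (45*4⁴ - 55)/(-5004959/839202 - 1895) = (45*256 - 55)/(-1595292749/839202) = (11520 - 55)*(-839202/1595292749) = 11465*(-839202/1595292749) = -9621450930/1595292749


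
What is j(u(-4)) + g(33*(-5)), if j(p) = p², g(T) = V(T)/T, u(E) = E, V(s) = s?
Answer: 17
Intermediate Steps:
g(T) = 1 (g(T) = T/T = 1)
j(u(-4)) + g(33*(-5)) = (-4)² + 1 = 16 + 1 = 17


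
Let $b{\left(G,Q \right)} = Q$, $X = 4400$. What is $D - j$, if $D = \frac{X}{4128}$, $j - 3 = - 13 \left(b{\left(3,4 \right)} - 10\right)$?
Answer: $- \frac{20623}{258} \approx -79.934$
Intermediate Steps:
$j = 81$ ($j = 3 - 13 \left(4 - 10\right) = 3 - -78 = 3 + 78 = 81$)
$D = \frac{275}{258}$ ($D = \frac{4400}{4128} = 4400 \cdot \frac{1}{4128} = \frac{275}{258} \approx 1.0659$)
$D - j = \frac{275}{258} - 81 = - \frac{20623}{258}$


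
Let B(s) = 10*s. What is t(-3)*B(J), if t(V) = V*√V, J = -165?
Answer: 4950*I*√3 ≈ 8573.7*I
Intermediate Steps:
t(V) = V^(3/2)
t(-3)*B(J) = (-3)^(3/2)*(10*(-165)) = -3*I*√3*(-1650) = 4950*I*√3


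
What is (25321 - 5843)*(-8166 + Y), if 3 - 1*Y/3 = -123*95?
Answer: 523919244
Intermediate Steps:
Y = 35064 (Y = 9 - (-369)*95 = 9 - 3*(-11685) = 9 + 35055 = 35064)
(25321 - 5843)*(-8166 + Y) = (25321 - 5843)*(-8166 + 35064) = 19478*26898 = 523919244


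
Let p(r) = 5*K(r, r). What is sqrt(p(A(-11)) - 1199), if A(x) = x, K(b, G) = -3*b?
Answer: I*sqrt(1034) ≈ 32.156*I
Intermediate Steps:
p(r) = -15*r (p(r) = 5*(-3*r) = -15*r)
sqrt(p(A(-11)) - 1199) = sqrt(-15*(-11) - 1199) = sqrt(165 - 1199) = sqrt(-1034) = I*sqrt(1034)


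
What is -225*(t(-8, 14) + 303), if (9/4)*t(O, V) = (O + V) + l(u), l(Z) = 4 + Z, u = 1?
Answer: -69275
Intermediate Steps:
t(O, V) = 20/9 + 4*O/9 + 4*V/9 (t(O, V) = 4*((O + V) + (4 + 1))/9 = 4*((O + V) + 5)/9 = 4*(5 + O + V)/9 = 20/9 + 4*O/9 + 4*V/9)
-225*(t(-8, 14) + 303) = -225*((20/9 + (4/9)*(-8) + (4/9)*14) + 303) = -225*((20/9 - 32/9 + 56/9) + 303) = -225*(44/9 + 303) = -225*2771/9 = -69275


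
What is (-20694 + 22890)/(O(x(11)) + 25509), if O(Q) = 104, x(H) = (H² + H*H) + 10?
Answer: 2196/25613 ≈ 0.085738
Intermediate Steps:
x(H) = 10 + 2*H² (x(H) = (H² + H²) + 10 = 2*H² + 10 = 10 + 2*H²)
(-20694 + 22890)/(O(x(11)) + 25509) = (-20694 + 22890)/(104 + 25509) = 2196/25613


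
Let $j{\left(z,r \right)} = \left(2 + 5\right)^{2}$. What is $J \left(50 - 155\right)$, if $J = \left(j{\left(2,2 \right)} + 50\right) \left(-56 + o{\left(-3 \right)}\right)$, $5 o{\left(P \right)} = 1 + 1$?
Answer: $577962$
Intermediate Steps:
$o{\left(P \right)} = \frac{2}{5}$ ($o{\left(P \right)} = \frac{1 + 1}{5} = \frac{1}{5} \cdot 2 = \frac{2}{5}$)
$j{\left(z,r \right)} = 49$ ($j{\left(z,r \right)} = 7^{2} = 49$)
$J = - \frac{27522}{5}$ ($J = \left(49 + 50\right) \left(-56 + \frac{2}{5}\right) = 99 \left(- \frac{278}{5}\right) = - \frac{27522}{5} \approx -5504.4$)
$J \left(50 - 155\right) = - \frac{27522 \left(50 - 155\right)}{5} = \left(- \frac{27522}{5}\right) \left(-105\right) = 577962$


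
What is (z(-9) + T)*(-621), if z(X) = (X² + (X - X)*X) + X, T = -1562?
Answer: 925290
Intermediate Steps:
z(X) = X + X² (z(X) = (X² + 0*X) + X = (X² + 0) + X = X² + X = X + X²)
(z(-9) + T)*(-621) = (-9*(1 - 9) - 1562)*(-621) = (-9*(-8) - 1562)*(-621) = (72 - 1562)*(-621) = -1490*(-621) = 925290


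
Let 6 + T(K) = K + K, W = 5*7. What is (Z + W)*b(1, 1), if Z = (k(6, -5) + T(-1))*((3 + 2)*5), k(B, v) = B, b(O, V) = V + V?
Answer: -30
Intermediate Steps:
W = 35
b(O, V) = 2*V
T(K) = -6 + 2*K (T(K) = -6 + (K + K) = -6 + 2*K)
Z = -50 (Z = (6 + (-6 + 2*(-1)))*((3 + 2)*5) = (6 + (-6 - 2))*(5*5) = (6 - 8)*25 = -2*25 = -50)
(Z + W)*b(1, 1) = (-50 + 35)*(2*1) = -15*2 = -30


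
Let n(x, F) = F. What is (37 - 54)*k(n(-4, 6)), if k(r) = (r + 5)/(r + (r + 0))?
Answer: -187/12 ≈ -15.583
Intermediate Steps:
k(r) = (5 + r)/(2*r) (k(r) = (5 + r)/(r + r) = (5 + r)/((2*r)) = (5 + r)*(1/(2*r)) = (5 + r)/(2*r))
(37 - 54)*k(n(-4, 6)) = (37 - 54)*((1/2)*(5 + 6)/6) = -17*11/(2*6) = -17*11/12 = -187/12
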